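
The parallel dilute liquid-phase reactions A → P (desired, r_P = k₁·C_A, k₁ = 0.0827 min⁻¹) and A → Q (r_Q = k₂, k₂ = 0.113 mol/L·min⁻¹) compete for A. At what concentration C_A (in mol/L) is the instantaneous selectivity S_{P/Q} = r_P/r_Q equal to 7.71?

10.5 mol/L

S_{P/Q} = (k₁/k₂)·C_A ⇒ C_A = S·k₂/k₁.
= 7.71×0.113/0.0827 = 10.5 mol/L.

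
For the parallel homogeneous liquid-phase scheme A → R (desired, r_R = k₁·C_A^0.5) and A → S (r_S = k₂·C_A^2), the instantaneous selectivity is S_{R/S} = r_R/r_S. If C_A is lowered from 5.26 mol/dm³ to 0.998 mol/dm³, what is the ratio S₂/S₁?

12.1

S_{R/S} = (k₁/k₂)·C_A^-1.5, so S₂/S₁ = (C_{A,2}/C_{A,1})^-1.5.
= (0.998/5.26)^(-1.5) = (0.1897)^(-1.5) = 12.1.
Selectivity toward R rises as C_A falls — low-concentration operation is favoured.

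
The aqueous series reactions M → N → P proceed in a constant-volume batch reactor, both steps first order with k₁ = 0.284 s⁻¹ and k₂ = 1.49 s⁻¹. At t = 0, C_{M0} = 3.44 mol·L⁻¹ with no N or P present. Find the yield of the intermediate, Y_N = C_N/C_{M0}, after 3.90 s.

For first-order series with pure M initially, C_N(t) = k₁C_{M0}/(k₂−k₁)·(e^(−k₁t) − e^(−k₂t)).
e^(−k₁t) = e^(−0.284×3.90) = e^(−1.108) = 0.3304; e^(−k₂t) = e^(−5.811) = 0.002994.
C_N = 0.284×3.44/(1.49−0.284) × (0.3304−0.002994) = 0.8101×0.3274 = 0.2652 mol·L⁻¹.
Y_N = C_N/C_{M0} = 0.2652/3.44 = 0.0771.

0.0771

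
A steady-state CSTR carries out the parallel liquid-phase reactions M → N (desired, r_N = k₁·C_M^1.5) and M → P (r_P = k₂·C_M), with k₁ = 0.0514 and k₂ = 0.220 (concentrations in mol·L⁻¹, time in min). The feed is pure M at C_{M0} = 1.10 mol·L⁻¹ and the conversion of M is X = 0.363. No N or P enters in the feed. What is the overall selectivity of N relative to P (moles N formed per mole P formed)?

0.196

Exit C_M = C_{M0}(1−X) = 1.10×0.637 = 0.7007 mol·L⁻¹.
A CSTR operates uniformly at the exit composition, giving r_N = 0.03015 and r_P = 0.1542 (each k·C_M^n at C_M = 0.7007).
Overall selectivity = C_N/C_P = r_Nτ/(r_Pτ) = r_N/r_P = 0.196.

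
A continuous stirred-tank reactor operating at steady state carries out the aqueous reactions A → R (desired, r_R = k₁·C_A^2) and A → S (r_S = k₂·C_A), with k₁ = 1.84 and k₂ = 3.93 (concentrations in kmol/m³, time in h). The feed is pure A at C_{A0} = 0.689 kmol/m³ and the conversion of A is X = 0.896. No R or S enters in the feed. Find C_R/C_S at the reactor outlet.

0.0335

Exit C_A = C_{A0}(1−X) = 0.689×0.104 = 0.07166 kmol/m³.
A CSTR operates uniformly at the exit composition, giving r_R = 0.009448 and r_S = 0.2816 (each k·C_A^n at C_A = 0.07166).
Overall selectivity = C_R/C_S = r_Rτ/(r_Sτ) = r_R/r_S = 0.0335.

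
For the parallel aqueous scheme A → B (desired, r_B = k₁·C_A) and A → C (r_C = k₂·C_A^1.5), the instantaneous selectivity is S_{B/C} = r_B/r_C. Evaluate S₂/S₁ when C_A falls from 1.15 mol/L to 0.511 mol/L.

1.50

S_{B/C} = (k₁/k₂)·C_A^-0.5, so S₂/S₁ = (C_{A,2}/C_{A,1})^-0.5.
= (0.511/1.15)^(-0.5) = (0.4443)^(-0.5) = 1.50.
Selectivity toward B rises as C_A falls — low-concentration operation is favoured.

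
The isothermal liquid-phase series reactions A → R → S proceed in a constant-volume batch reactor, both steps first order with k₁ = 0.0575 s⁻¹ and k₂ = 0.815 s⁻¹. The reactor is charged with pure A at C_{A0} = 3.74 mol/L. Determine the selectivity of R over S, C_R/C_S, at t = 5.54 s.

0.249

For first-order series with pure A initially, C_R(t) = k₁C_{A0}/(k₂−k₁)·(e^(−k₁t) − e^(−k₂t)).
e^(−k₁t) = e^(−0.0575×5.54) = e^(−0.3185) = 0.7272; e^(−k₂t) = e^(−4.515) = 0.01094.
C_R = 0.0575×3.74/(0.815−0.0575) × (0.7272−0.01094) = 0.2839×0.7163 = 0.2033 mol/L.
C_A = C_{A0}e^(−k₁t) = 2.720 mol/L, so C_S = C_{A0}−C_A−C_R = 0.8169 mol/L; C_R/C_S = 0.249.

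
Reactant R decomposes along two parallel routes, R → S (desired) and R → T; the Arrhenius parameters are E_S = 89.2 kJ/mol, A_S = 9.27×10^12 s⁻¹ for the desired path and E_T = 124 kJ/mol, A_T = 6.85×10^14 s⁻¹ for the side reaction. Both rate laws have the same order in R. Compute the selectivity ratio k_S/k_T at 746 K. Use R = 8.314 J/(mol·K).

k_S/k_T = (A_S/A_T)·exp[−(E_S−E_T)/(RT)] = (A_S/A_T)·exp[(E_T−E_S)/(RT)].
(E_T−E_S)/(RT) = (124−89.2)×10³/(8.314×746) = 34800/6202 = 5.611.
k_S/k_T = (9.27×10^12/6.85×10^14)·exp(5.611) = 0.01353 × 273.4 = 3.70.
Since E_S < E_T, lowering the temperature improves selectivity toward S.

3.70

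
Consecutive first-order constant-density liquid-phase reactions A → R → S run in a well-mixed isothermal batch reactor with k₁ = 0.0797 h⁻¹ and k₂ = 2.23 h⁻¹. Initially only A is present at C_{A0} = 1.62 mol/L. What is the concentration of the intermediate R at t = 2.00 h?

The intermediate concentration in a first-order A→B→C sequence is C_R = k₁C_{A0}(e^(−k₁t) − e^(−k₂t))/(k₂−k₁).
e^(−k₁t) = e^(−0.0797×2.00) = e^(−0.1594) = 0.8527; e^(−k₂t) = e^(−4.460) = 0.01156.
C_R = 0.0797×1.62/(2.23−0.0797) × (0.8527−0.01156) = 0.06004×0.8411 = 0.05050 mol/L.

0.0505 mol/L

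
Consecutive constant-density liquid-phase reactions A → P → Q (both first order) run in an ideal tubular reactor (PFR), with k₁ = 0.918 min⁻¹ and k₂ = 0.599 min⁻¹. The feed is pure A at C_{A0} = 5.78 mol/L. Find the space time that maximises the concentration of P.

1.34 min

The intermediate peaks when r₁ = r₂, i.e. k₁e^(−k₁τ) = k₂e^(−k₂τ), giving τ_opt = ln(k₂/k₁)/(k₂−k₁).
= ln(0.599/0.918)/(0.599−0.918) = ln(0.6525)/-0.3190 = -0.4269/-0.3190 = 1.34 min.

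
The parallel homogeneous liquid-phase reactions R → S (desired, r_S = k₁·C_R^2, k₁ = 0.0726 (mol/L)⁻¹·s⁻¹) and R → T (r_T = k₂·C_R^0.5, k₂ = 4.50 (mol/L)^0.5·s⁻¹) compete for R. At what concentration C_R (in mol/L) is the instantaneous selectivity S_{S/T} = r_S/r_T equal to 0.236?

S_{S/T} = (k₁/k₂)·C_R^1.5 ⇒ C_R = (S·k₂/k₁)^(1/1.5).
= (0.236×4.50/0.0726)^(0.6667) = (14.63)^(0.6667) = 5.98 mol/L.

5.98 mol/L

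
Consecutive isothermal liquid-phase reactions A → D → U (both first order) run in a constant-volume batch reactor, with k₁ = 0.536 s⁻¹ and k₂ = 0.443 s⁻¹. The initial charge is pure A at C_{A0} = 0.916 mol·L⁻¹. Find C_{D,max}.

For a first-order series the maximum intermediate yield is C_{D,max}/C_{A0} = (k₁/k₂)^[k₂/(k₂−k₁)].
= (0.536/0.443)^(0.443/(0.443−0.536)) = (1.210)^(-4.763) = 0.4034.
C_{D,max} = 0.4034×0.916 = 0.370 mol·L⁻¹.

0.370 mol·L⁻¹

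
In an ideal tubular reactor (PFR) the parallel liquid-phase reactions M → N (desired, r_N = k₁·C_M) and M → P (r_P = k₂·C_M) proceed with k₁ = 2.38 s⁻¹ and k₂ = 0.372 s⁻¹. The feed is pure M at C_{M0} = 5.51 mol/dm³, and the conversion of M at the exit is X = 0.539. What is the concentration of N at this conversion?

C_M = C_{M0}(1−X) = 2.540 mol/dm³.
Both paths are first order in M, so the instantaneous fraction to N is constant: dC_N/d(−C_M) = k₁/(k₁+k₂) = 0.8648.
C_N = 0.8648·(C_{M0}−C_M) = 0.8648×2.970 = 2.57 mol/dm³.

2.57 mol/dm³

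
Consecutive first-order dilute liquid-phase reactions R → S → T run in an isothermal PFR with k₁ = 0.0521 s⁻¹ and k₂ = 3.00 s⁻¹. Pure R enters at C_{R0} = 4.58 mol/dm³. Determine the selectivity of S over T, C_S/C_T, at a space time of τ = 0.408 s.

1.36

For first-order series with pure R initially, C_S(τ) = k₁C_{R0}/(k₂−k₁)·(e^(−k₁τ) − e^(−k₂τ)).
e^(−k₁τ) = e^(−0.0521×0.408) = e^(−0.02126) = 0.9790; e^(−k₂τ) = e^(−1.224) = 0.2941.
C_S = 0.0521×4.58/(3.00−0.0521) × (0.9790−0.2941) = 0.08095×0.6849 = 0.05544 mol/dm³.
C_R = C_{R0}e^(−k₁τ) = 4.484 mol/dm³, so C_T = C_{R0}−C_R−C_S = 0.04089 mol/dm³; C_S/C_T = 1.36.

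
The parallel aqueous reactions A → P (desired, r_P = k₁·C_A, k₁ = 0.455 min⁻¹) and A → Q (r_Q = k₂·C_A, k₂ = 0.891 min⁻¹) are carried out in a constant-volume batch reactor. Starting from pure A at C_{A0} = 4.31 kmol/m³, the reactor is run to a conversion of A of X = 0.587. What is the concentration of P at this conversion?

C_A = C_{A0}(1−X) = 1.780 kmol/m³.
Both paths are first order in A, so the instantaneous fraction to P is constant: dC_P/d(−C_A) = k₁/(k₁+k₂) = 0.3380.
C_P = 0.3380·(C_{A0}−C_A) = 0.3380×2.530 = 0.855 kmol/m³.

0.855 kmol/m³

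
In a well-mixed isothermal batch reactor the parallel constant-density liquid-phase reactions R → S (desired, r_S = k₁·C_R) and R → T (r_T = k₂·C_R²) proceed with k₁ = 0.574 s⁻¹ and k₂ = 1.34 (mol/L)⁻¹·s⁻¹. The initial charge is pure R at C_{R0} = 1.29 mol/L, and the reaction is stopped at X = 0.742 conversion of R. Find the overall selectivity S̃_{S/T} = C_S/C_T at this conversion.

0.573

C_R = C_{R0}(1−X) = 0.3328 mol/L.
Along a PFR/batch, dC_S/dC_R = −r_S/(r_S+r_T) = −k₁/(k₁+k₂·C_R).
Integrating from C_{R0} to C_R: C_S = (0.574/1.34)·ln[(0.574+1.34·1.29)/(0.574+1.34·0.333)] = 0.4284·ln(2.303/1.020) = 0.3488 mol/L.
C_T = (C_{R0}−C_R)−C_S = 0.6084 mol/L; S̃_{S/T} = 0.3488/0.6084 = 0.573.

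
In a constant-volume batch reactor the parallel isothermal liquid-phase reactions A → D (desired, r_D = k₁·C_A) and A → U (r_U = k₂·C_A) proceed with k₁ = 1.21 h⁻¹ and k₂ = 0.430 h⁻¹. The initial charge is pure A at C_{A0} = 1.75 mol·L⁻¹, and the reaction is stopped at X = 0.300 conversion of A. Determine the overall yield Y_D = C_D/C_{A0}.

C_A = C_{A0}(1−X) = 1.225 mol·L⁻¹.
Both paths are first order in A, so the instantaneous fraction to D is constant: dC_D/d(−C_A) = k₁/(k₁+k₂) = 0.7378.
C_D = 0.7378·(C_{A0}−C_A) = 0.7378×0.5250 = 0.387 mol·L⁻¹.
Y_D = C_D/C_{A0} = 0.3873/1.75 = 0.221.

0.221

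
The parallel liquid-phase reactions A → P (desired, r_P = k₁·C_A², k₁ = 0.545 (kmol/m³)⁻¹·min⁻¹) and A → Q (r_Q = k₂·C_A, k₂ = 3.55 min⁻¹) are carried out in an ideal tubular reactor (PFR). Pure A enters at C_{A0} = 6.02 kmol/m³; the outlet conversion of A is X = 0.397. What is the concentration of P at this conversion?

1.01 kmol/m³

C_A = C_{A0}(1−X) = 3.630 kmol/m³.
Along a PFR/batch, dC_Q/dC_A = −r_Q/(r_P+r_Q) = −k₂/(k₂+k₁·C_A).
Integrating from C_{A0} to C_A: C_Q = (3.55/0.545)·ln[(3.55+0.545·6.02)/(3.55+0.545·3.63)] = 6.514·ln(6.831/5.528) = 1.378 kmol/m³.
Then C_P = (C_{A0}−C_A) − C_Q = 2.390 − 1.378 = 1.012 kmol/m³.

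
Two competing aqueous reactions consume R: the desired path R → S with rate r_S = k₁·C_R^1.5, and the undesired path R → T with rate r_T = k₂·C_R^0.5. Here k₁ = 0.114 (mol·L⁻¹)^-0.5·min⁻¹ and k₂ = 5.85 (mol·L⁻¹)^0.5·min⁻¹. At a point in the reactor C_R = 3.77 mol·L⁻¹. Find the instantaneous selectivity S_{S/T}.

0.0735

S_{S/T} = r_S/r_T = (k₁·C_R^1.5)/(k₂·C_R^0.5) = (k₁/k₂)·C_R.
= (0.114×3.770^1.5) / (5.85×3.770^0.5) = 0.8345/11.36 = 0.0735.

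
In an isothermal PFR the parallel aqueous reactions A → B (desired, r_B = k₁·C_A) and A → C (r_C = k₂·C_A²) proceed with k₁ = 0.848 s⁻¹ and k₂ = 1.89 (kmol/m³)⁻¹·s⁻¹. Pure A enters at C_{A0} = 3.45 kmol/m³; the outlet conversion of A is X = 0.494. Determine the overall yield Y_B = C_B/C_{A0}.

C_A = C_{A0}(1−X) = 1.746 kmol/m³.
Along a PFR/batch, dC_B/dC_A = −r_B/(r_B+r_C) = −k₁/(k₁+k₂·C_A).
Integrating from C_{A0} to C_A: C_B = (0.848/1.89)·ln[(0.848+1.89·3.45)/(0.848+1.89·1.75)] = 0.4487·ln(7.369/4.147) = 0.2579 kmol/m³.
Y_B = C_B/C_{A0} = 0.2579/3.45 = 0.0747.

0.0747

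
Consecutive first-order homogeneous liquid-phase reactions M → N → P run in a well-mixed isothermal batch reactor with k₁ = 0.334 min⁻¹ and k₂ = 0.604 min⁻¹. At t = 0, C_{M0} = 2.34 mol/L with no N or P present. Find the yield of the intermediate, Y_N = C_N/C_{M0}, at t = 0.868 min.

Solving the coupled first-order balances gives C_N(t) = [k₁/(k₂−k₁)]·C_{M0}·(e^(−k₁t) − e^(−k₂t)).
e^(−k₁t) = e^(−0.334×0.868) = e^(−0.2899) = 0.7483; e^(−k₂t) = e^(−0.5243) = 0.5920.
C_N = 0.334×2.34/(0.604−0.334) × (0.7483−0.5920) = 2.895×0.1563 = 0.4526 mol/L.
Y_N = C_N/C_{M0} = 0.4526/2.34 = 0.193.

0.193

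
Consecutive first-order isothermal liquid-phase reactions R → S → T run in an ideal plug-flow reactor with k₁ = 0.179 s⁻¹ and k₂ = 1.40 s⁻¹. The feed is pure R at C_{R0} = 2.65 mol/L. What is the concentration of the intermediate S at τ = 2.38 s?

For first-order series with pure R initially, C_S(τ) = k₁C_{R0}/(k₂−k₁)·(e^(−k₁τ) − e^(−k₂τ)).
e^(−k₁τ) = e^(−0.179×2.38) = e^(−0.4260) = 0.6531; e^(−k₂τ) = e^(−3.332) = 0.03572.
C_S = 0.179×2.65/(1.40−0.179) × (0.6531−0.03572) = 0.3885×0.6174 = 0.2398 mol/L.

0.240 mol/L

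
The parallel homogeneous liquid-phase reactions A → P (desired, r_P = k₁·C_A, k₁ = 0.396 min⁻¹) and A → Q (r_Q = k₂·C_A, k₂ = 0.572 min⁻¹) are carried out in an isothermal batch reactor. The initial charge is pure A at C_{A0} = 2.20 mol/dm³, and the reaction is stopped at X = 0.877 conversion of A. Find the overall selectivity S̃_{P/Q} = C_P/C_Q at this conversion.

C_A = C_{A0}(1−X) = 0.2706 mol/dm³.
Both paths are first order in A, so the instantaneous fraction to P is constant: dC_P/d(−C_A) = k₁/(k₁+k₂) = 0.4091.
C_P = 0.4091·(C_{A0}−C_A) = 0.4091×1.929 = 0.789 mol/dm³.
C_Q = (C_{A0}−C_A)−C_P = 1.140 mol/dm³; S̃_{P/Q} = 0.7893/1.140 = 0.692.

0.692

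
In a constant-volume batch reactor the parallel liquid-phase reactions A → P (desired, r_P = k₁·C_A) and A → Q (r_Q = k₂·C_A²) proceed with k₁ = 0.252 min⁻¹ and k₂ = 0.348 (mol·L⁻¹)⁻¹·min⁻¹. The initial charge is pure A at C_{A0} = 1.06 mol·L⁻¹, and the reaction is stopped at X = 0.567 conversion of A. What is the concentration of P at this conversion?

C_A = C_{A0}(1−X) = 0.4590 mol·L⁻¹.
Along a PFR/batch, dC_P/dC_A = −r_P/(r_P+r_Q) = −k₁/(k₁+k₂·C_A).
Integrating from C_{A0} to C_A: C_P = (0.252/0.348)·ln[(0.252+0.348·1.06)/(0.252+0.348·0.459)] = 0.7241·ln(0.6209/0.4117) = 0.2975 mol·L⁻¹.

0.297 mol·L⁻¹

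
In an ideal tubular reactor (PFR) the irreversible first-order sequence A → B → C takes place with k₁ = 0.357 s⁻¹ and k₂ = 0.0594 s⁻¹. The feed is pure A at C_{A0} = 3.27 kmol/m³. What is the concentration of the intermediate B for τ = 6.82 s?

Solving the coupled first-order balances gives C_B(τ) = [k₁/(k₂−k₁)]·C_{A0}·(e^(−k₁τ) − e^(−k₂τ)).
e^(−k₁τ) = e^(−0.357×6.82) = e^(−2.435) = 0.08762; e^(−k₂τ) = e^(−0.4051) = 0.6669.
C_B = 0.357×3.27/(0.0594−0.357) × (0.08762−0.6669) = (-3.923)×(-0.5793) = 2.272 kmol/m³.

2.27 kmol/m³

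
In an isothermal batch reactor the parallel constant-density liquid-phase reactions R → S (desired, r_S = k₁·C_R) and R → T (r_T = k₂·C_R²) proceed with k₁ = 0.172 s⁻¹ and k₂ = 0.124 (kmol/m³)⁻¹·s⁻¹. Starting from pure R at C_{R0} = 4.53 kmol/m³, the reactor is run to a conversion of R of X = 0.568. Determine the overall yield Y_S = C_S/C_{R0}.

C_R = C_{R0}(1−X) = 1.957 kmol/m³.
Along a PFR/batch, dC_S/dC_R = −r_S/(r_S+r_T) = −k₁/(k₁+k₂·C_R).
Integrating from C_{R0} to C_R: C_S = (0.172/0.124)·ln[(0.172+0.124·4.53)/(0.172+0.124·1.96)] = 1.387·ln(0.7337/0.4147) = 0.7916 kmol/m³.
Y_S = C_S/C_{R0} = 0.7916/4.53 = 0.175.

0.175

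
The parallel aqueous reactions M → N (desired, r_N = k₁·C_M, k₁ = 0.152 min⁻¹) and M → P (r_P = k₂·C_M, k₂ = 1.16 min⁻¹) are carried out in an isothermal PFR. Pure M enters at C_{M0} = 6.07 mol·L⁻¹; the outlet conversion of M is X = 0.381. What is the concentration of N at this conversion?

0.268 mol·L⁻¹

C_M = C_{M0}(1−X) = 3.757 mol·L⁻¹.
Both paths are first order in M, so the instantaneous fraction to N is constant: dC_N/d(−C_M) = k₁/(k₁+k₂) = 0.1159.
C_N = 0.1159·(C_{M0}−C_M) = 0.1159×2.313 = 0.268 mol·L⁻¹.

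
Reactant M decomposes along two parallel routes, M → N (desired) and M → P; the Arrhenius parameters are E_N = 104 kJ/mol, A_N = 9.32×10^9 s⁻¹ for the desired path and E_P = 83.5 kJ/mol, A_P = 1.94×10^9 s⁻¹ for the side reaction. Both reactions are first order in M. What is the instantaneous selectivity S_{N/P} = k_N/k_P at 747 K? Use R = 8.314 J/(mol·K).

0.177

Since both paths have the same order in M, the concentration cancels and S_{N/P} = k_N/k_P = (A_N/A_P)·exp[(E_P−E_N)/(RT)].
(E_P−E_N)/(RT) = (83.5−104)×10³/(8.314×747) = -20500/6211 = -3.301.
k_N/k_P = (9.32×10^9/1.94×10^9)·exp(-3.301) = 4.804 × 0.03685 = 0.177.
Since E_N > E_P, raising the temperature improves selectivity toward N.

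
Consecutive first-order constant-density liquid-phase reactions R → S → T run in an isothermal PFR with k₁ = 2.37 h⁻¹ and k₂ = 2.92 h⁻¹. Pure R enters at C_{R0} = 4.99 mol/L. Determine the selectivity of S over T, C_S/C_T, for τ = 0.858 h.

0.323

The intermediate concentration in a first-order A→B→C sequence is C_S = k₁C_{R0}(e^(−k₁τ) − e^(−k₂τ))/(k₂−k₁).
e^(−k₁τ) = e^(−2.37×0.858) = e^(−2.033) = 0.1309; e^(−k₂τ) = e^(−2.505) = 0.08165.
C_S = 2.37×4.99/(2.92−2.37) × (0.1309−0.08165) = 21.50×0.04924 = 1.059 mol/L.
C_R = C_{R0}e^(−k₁τ) = 0.6531 mol/L, so C_T = C_{R0}−C_R−C_S = 3.278 mol/L; C_S/C_T = 0.323.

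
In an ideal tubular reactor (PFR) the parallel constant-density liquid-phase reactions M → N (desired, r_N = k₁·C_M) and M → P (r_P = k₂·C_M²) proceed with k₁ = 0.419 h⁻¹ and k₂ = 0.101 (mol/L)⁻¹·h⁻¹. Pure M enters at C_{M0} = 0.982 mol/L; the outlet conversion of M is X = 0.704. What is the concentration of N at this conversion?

C_M = C_{M0}(1−X) = 0.2907 mol/L.
Along a PFR/batch, dC_N/dC_M = −r_N/(r_N+r_P) = −k₁/(k₁+k₂·C_M).
Integrating from C_{M0} to C_M: C_N = (0.419/0.101)·ln[(0.419+0.101·0.982)/(0.419+0.101·0.291)] = 4.149·ln(0.5182/0.4484) = 0.6004 mol/L.

0.600 mol/L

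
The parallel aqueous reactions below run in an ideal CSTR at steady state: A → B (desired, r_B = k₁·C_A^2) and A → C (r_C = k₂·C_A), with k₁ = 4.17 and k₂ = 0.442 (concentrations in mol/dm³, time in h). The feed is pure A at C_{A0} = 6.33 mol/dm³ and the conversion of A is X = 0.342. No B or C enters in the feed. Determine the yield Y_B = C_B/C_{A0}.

Exit C_A = C_{A0}(1−X) = 6.33×0.658 = 4.165 mol/dm³.
In a CSTR the entire volume is at exit conditions, so r_B = 4.17×4.165^2 = 72.34 and r_C = 0.442×4.165 = 1.841.
Fraction of consumed A going to B: r_B/(r_B+r_C) = 0.9752.
C_B = 0.9752·C_{A0}·X = 0.9752×6.33×0.342 = 2.11 mol/dm³; Y_B = C_B/C_{A0} = 0.334.

0.334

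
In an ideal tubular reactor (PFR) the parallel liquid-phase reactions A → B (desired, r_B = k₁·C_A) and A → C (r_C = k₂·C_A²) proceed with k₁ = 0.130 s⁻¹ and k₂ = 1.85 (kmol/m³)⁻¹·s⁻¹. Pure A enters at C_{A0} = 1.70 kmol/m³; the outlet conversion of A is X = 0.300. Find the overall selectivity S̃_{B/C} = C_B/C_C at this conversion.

C_A = C_{A0}(1−X) = 1.190 kmol/m³.
Along a PFR/batch, dC_B/dC_A = −r_B/(r_B+r_C) = −k₁/(k₁+k₂·C_A).
Integrating from C_{A0} to C_A: C_B = (0.130/1.85)·ln[(0.130+1.85·1.70)/(0.130+1.85·1.19)] = 0.07027·ln(3.275/2.331) = 0.02388 kmol/m³.
C_C = (C_{A0}−C_A)−C_B = 0.4861 kmol/m³; S̃_{B/C} = 0.02388/0.4861 = 0.0491.

0.0491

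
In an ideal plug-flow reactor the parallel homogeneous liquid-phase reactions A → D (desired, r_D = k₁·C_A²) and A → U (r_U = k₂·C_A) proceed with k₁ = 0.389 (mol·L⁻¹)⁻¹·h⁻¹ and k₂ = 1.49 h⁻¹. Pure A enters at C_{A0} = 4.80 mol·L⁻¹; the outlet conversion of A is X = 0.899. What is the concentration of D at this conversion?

1.66 mol·L⁻¹

C_A = C_{A0}(1−X) = 0.4848 mol·L⁻¹.
Along a PFR/batch, dC_U/dC_A = −r_U/(r_D+r_U) = −k₂/(k₂+k₁·C_A).
Integrating from C_{A0} to C_A: C_U = (1.49/0.389)·ln[(1.49+0.389·4.80)/(1.49+0.389·0.485)] = 3.830·ln(3.357/1.679) = 2.655 mol·L⁻¹.
Then C_D = (C_{A0}−C_A) − C_U = 4.315 − 2.655 = 1.660 mol·L⁻¹.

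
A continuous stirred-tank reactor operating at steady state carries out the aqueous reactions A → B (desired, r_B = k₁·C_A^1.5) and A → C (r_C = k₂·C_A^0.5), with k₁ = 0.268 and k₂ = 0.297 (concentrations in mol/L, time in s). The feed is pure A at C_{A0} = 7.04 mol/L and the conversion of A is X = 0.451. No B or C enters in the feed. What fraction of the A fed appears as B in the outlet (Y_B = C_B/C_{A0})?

0.351

Exit C_A = C_{A0}(1−X) = 7.04×0.549 = 3.865 mol/L.
Rates in a CSTR are evaluated at the outlet concentration: r_B = 0.268×3.865^1.5 = 2.036, r_C = 0.297×3.865^0.5 = 0.5839.
Fraction of consumed A going to B: r_B/(r_B+r_C) = 0.7772.
C_B = 0.7772·C_{A0}·X = 0.7772×7.04×0.451 = 2.47 mol/L; Y_B = C_B/C_{A0} = 0.351.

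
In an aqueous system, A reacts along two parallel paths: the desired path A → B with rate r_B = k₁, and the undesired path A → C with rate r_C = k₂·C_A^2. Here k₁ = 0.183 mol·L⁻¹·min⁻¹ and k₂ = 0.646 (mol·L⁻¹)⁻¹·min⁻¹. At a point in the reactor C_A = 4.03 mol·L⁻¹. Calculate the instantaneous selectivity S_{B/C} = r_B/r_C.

0.0174

S_{B/C} = r_B/r_C = (k₁)/(k₂·C_A^2) = (k₁/k₂)·C_A^-2.
= (0.183) / (0.646×4.030^2) = 0.1830/10.49 = 0.0174.
The undesired path is higher order in A, so low C_A (CSTR or dilute feed) favours B.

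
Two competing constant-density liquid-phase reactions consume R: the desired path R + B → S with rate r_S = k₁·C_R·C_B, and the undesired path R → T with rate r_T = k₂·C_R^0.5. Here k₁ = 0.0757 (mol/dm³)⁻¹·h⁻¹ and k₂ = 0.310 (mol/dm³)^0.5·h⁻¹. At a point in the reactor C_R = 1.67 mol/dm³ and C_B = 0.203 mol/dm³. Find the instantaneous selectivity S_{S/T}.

0.0641

S_{S/T} = r_S/r_T = (k₁·C_R·C_B)/(k₂·C_R^0.5) = (k₁/k₂)·C_R^0.5·C_B.
= (0.0757×1.670×0.2030) / (0.310×1.670^0.5) = 0.02566/0.4006 = 0.0641.
Since the desired path is higher order in R, keeping C_R high (PFR or concentrated feed) favours S.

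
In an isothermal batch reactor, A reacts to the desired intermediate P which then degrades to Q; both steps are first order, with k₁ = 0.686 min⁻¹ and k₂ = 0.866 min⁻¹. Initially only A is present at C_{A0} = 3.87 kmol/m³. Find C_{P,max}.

At the optimum, C_{P,max}/C_{A0} = (k₁/k₂)^[k₂/(k₂−k₁)].
= (0.686/0.866)^(0.866/(0.866−0.686)) = (0.7921)^(4.811) = 0.3259.
C_{P,max} = 0.3259×3.87 = 1.26 kmol/m³.

1.26 kmol/m³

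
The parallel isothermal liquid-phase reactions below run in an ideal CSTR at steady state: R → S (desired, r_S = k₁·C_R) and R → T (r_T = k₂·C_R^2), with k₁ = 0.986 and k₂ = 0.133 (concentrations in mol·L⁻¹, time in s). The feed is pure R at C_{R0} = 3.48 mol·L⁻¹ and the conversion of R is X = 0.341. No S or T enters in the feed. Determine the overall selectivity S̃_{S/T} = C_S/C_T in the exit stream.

3.23

Exit C_R = C_{R0}(1−X) = 3.48×0.659 = 2.293 mol·L⁻¹.
Rates in a CSTR are evaluated at the outlet concentration: r_S = 0.986×2.293 = 2.261, r_T = 0.133×2.293^2 = 0.6995.
Overall selectivity = C_S/C_T = r_Sτ/(r_Tτ) = r_S/r_T = 3.23.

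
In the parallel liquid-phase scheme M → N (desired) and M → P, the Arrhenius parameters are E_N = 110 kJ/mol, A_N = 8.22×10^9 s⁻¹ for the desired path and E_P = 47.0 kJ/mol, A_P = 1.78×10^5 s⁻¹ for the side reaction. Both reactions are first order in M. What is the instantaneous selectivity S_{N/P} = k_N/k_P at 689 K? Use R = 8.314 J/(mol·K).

0.773

With equal orders, S_{N/P} = k_N/k_P = (A_N/A_P)·exp[(E_P−E_N)/(RT)].
(E_P−E_N)/(RT) = (47.0−110)×10³/(8.314×689) = -63000/5728 = -11.00.
k_N/k_P = (8.22×10^9/1.78×10^5)·exp(-11.00) = 46180 × 1.674×10^-5 = 0.773.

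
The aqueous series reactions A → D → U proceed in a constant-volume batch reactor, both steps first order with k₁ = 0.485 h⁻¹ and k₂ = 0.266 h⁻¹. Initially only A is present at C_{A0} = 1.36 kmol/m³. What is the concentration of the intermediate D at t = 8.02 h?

0.295 kmol/m³

Solving the coupled first-order balances gives C_D(t) = [k₁/(k₂−k₁)]·C_{A0}·(e^(−k₁t) − e^(−k₂t)).
e^(−k₁t) = e^(−0.485×8.02) = e^(−3.890) = 0.02045; e^(−k₂t) = e^(−2.133) = 0.1184.
C_D = 0.485×1.36/(0.266−0.485) × (0.02045−0.1184) = (-3.012)×(-0.09799) = 0.2951 kmol/m³.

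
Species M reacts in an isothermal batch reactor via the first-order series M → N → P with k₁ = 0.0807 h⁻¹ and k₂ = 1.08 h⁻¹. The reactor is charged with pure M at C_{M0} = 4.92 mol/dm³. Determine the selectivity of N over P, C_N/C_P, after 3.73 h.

The intermediate concentration in a first-order A→B→C sequence is C_N = k₁C_{M0}(e^(−k₁t) − e^(−k₂t))/(k₂−k₁).
e^(−k₁t) = e^(−0.0807×3.73) = e^(−0.3010) = 0.7401; e^(−k₂t) = e^(−4.028) = 0.01780.
C_N = 0.0807×4.92/(1.08−0.0807) × (0.7401−0.01780) = 0.3973×0.7223 = 0.2870 mol/dm³.
C_M = C_{M0}e^(−k₁t) = 3.641 mol/dm³, so C_P = C_{M0}−C_M−C_N = 0.9919 mol/dm³; C_N/C_P = 0.289.

0.289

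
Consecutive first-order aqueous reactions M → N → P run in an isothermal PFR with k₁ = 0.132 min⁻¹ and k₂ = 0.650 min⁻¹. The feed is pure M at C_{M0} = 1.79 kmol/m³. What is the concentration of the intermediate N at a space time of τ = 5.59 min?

The intermediate concentration in a first-order A→B→C sequence is C_N = k₁C_{M0}(e^(−k₁τ) − e^(−k₂τ))/(k₂−k₁).
e^(−k₁τ) = e^(−0.132×5.59) = e^(−0.7379) = 0.4781; e^(−k₂τ) = e^(−3.634) = 0.02642.
C_N = 0.132×1.79/(0.650−0.132) × (0.4781−0.02642) = 0.4561×0.4517 = 0.2060 kmol/m³.

0.206 kmol/m³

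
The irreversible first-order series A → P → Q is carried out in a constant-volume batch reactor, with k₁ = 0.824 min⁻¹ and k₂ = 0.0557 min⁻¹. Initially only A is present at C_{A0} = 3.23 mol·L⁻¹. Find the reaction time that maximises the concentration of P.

3.51 min

The intermediate peaks when r₁ = r₂, i.e. k₁e^(−k₁t) = k₂e^(−k₂t), giving t_opt = ln(k₂/k₁)/(k₂−k₁).
= ln(0.0557/0.824)/(0.0557−0.824) = ln(0.06760)/-0.7683 = -2.694/-0.7683 = 3.51 min.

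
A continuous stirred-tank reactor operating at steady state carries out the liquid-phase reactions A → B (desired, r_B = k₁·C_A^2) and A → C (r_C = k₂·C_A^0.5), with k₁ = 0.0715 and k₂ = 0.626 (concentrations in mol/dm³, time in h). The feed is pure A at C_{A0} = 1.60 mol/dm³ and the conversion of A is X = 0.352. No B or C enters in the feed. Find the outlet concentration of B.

Exit C_A = C_{A0}(1−X) = 1.60×0.648 = 1.037 mol/dm³.
Rates in a CSTR are evaluated at the outlet concentration: r_B = 0.0715×1.037^2 = 0.07686, r_C = 0.626×1.037^0.5 = 0.6374.
Fraction of consumed A going to B: r_B/(r_B+r_C) = 0.1076.
C_B = 0.1076·C_{A0}·X = 0.1076×1.60×0.352 = 0.0606 mol/dm³.

0.0606 mol/dm³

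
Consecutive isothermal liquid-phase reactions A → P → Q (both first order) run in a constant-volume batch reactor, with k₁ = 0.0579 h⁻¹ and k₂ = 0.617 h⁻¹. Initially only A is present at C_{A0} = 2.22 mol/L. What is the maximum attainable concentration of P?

At the optimum, C_{P,max}/C_{A0} = (k₁/k₂)^[k₂/(k₂−k₁)].
= (0.0579/0.617)^(0.617/(0.617−0.0579)) = (0.09384)^(1.104) = 0.07345.
C_{P,max} = 0.07345×2.22 = 0.163 mol/L.

0.163 mol/L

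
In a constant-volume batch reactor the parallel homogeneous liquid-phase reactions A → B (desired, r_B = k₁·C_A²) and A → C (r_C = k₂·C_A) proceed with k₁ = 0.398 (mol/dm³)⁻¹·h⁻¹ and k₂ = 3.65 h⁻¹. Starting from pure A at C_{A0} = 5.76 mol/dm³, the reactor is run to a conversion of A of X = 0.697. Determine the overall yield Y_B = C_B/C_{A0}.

C_A = C_{A0}(1−X) = 1.745 mol/dm³.
Along a PFR/batch, dC_C/dC_A = −r_C/(r_B+r_C) = −k₂/(k₂+k₁·C_A).
Integrating from C_{A0} to C_A: C_C = (3.65/0.398)·ln[(3.65+0.398·5.76)/(3.65+0.398·1.75)] = 9.171·ln(5.942/4.345) = 2.872 mol/dm³.
Then C_B = (C_{A0}−C_A) − C_C = 4.015 − 2.872 = 1.143 mol/dm³.
Y_B = C_B/C_{A0} = 1.143/5.76 = 0.198.

0.198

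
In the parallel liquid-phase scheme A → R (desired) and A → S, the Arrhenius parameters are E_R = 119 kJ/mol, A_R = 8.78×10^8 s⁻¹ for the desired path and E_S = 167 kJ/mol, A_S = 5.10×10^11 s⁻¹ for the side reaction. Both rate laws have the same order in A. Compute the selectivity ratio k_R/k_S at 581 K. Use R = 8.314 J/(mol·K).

Since both paths have the same order in A, the concentration cancels and S_{R/S} = k_R/k_S = (A_R/A_S)·exp[(E_S−E_R)/(RT)].
(E_S−E_R)/(RT) = (167−119)×10³/(8.314×581) = 48000/4830 = 9.937.
k_R/k_S = (8.78×10^8/5.10×10^11)·exp(9.937) = 0.001722 × 20682 = 35.6.

35.6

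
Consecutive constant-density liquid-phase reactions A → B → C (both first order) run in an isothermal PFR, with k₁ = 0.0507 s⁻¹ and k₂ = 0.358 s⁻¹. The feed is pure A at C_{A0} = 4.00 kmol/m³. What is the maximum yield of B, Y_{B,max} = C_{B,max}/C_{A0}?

0.103

For a first-order series the maximum intermediate yield is C_{B,max}/C_{A0} = (k₁/k₂)^[k₂/(k₂−k₁)].
= (0.0507/0.358)^(0.358/(0.358−0.0507)) = (0.1416)^(1.165) = 0.1026.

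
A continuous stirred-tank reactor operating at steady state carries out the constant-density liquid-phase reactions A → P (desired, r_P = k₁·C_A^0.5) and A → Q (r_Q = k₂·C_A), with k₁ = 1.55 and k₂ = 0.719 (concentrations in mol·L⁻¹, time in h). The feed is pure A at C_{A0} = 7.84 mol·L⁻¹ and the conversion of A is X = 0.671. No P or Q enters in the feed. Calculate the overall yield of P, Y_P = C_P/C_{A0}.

Exit C_A = C_{A0}(1−X) = 7.84×0.329 = 2.579 mol·L⁻¹.
In a CSTR the entire volume is at exit conditions, so r_P = 1.55×2.579^0.5 = 2.489 and r_Q = 0.719×2.579 = 1.855.
Fraction of consumed A going to P: r_P/(r_P+r_Q) = 0.5731.
C_P = 0.5731·C_{A0}·X = 0.5731×7.84×0.671 = 3.01 mol·L⁻¹; Y_P = C_P/C_{A0} = 0.385.

0.385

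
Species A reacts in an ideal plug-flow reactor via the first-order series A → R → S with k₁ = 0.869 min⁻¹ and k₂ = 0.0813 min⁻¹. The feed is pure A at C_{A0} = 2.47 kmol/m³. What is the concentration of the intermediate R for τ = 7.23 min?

1.51 kmol/m³

The intermediate concentration in a first-order A→B→C sequence is C_R = k₁C_{A0}(e^(−k₁τ) − e^(−k₂τ))/(k₂−k₁).
e^(−k₁τ) = e^(−0.869×7.23) = e^(−6.283) = 0.001868; e^(−k₂τ) = e^(−0.5878) = 0.5555.
C_R = 0.869×2.47/(0.0813−0.869) × (0.001868−0.5555) = (-2.725)×(-0.5537) = 1.509 kmol/m³.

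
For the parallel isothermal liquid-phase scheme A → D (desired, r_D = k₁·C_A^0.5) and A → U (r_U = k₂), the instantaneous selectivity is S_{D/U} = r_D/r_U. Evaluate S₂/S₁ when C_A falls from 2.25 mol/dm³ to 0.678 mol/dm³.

S_{D/U} = (k₁/k₂)·C_A^0.5, so S₂/S₁ = (C_{A,2}/C_{A,1})^0.5.
= (0.678/2.25)^0.5 = (0.3013)^0.5 = 0.549.

0.549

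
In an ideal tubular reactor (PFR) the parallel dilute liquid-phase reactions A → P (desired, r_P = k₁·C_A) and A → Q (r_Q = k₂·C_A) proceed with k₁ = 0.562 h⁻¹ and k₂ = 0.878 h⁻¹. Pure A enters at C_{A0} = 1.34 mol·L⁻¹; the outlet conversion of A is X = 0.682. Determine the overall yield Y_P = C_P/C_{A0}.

C_A = C_{A0}(1−X) = 0.4261 mol·L⁻¹.
Both paths are first order in A, so the instantaneous fraction to P is constant: dC_P/d(−C_A) = k₁/(k₁+k₂) = 0.3903.
C_P = 0.3903·(C_{A0}−C_A) = 0.3903×0.9139 = 0.357 mol·L⁻¹.
Y_P = C_P/C_{A0} = 0.3567/1.34 = 0.266.

0.266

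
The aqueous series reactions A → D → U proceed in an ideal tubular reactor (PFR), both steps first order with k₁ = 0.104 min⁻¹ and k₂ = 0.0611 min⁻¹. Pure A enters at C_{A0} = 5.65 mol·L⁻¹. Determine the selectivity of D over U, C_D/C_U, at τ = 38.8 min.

The intermediate concentration in a first-order A→B→C sequence is C_D = k₁C_{A0}(e^(−k₁τ) − e^(−k₂τ))/(k₂−k₁).
e^(−k₁τ) = e^(−0.104×38.8) = e^(−4.035) = 0.01768; e^(−k₂τ) = e^(−2.371) = 0.09342.
C_D = 0.104×5.65/(0.0611−0.104) × (0.01768−0.09342) = (-13.70)×(-0.07574) = 1.037 mol·L⁻¹.
C_A = C_{A0}e^(−k₁τ) = 0.09990 mol·L⁻¹, so C_U = C_{A0}−C_A−C_D = 4.513 mol·L⁻¹; C_D/C_U = 0.230.

0.230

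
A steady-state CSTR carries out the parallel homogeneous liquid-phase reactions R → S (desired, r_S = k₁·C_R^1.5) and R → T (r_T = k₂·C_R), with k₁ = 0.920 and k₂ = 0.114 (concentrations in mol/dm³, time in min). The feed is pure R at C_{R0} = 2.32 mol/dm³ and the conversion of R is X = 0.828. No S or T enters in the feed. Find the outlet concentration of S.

1.61 mol/dm³

Exit C_R = C_{R0}(1−X) = 2.32×0.172 = 0.3990 mol/dm³.
A CSTR operates uniformly at the exit composition, giving r_S = 0.2319 and r_T = 0.04549 (each k·C_R^n at C_R = 0.3990).
Fraction of consumed R going to S: r_S/(r_S+r_T) = 0.8360.
C_S = 0.8360·C_{R0}·X = 0.8360×2.32×0.828 = 1.61 mol/dm³.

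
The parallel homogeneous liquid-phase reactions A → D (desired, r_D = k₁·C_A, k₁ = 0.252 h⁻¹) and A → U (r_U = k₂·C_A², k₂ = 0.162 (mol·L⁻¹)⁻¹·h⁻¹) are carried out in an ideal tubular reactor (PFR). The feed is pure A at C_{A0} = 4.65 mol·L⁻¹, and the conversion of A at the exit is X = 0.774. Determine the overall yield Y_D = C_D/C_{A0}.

C_A = C_{A0}(1−X) = 1.051 mol·L⁻¹.
Along a PFR/batch, dC_D/dC_A = −r_D/(r_D+r_U) = −k₁/(k₁+k₂·C_A).
Integrating from C_{A0} to C_A: C_D = (0.252/0.162)·ln[(0.252+0.162·4.65)/(0.252+0.162·1.05)] = 1.556·ln(1.005/0.4222) = 1.349 mol·L⁻¹.
Y_D = C_D/C_{A0} = 1.349/4.65 = 0.290.

0.290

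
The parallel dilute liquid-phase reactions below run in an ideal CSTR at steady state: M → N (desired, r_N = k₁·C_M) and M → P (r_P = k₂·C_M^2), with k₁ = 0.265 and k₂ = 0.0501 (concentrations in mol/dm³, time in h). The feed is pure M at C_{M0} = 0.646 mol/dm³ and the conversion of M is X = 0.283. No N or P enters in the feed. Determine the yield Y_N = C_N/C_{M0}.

0.260

Exit C_M = C_{M0}(1−X) = 0.646×0.717 = 0.4632 mol/dm³.
In a CSTR the entire volume is at exit conditions, so r_N = 0.265×0.4632 = 0.1227 and r_P = 0.0501×0.4632^2 = 0.01075.
Fraction of consumed M going to N: r_N/(r_N+r_P) = 0.9195.
C_N = 0.9195·C_{M0}·X = 0.9195×0.646×0.283 = 0.168 mol/dm³; Y_N = C_N/C_{M0} = 0.260.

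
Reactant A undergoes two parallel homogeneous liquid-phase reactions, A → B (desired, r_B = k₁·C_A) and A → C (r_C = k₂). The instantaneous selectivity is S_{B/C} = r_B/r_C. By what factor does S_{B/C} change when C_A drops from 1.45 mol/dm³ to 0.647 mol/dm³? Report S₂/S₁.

0.446

S_{B/C} = (k₁/k₂)·C_A, so S₂/S₁ = (C_{A,2}/C_{A,1}).
= 0.647/1.45 = 0.446.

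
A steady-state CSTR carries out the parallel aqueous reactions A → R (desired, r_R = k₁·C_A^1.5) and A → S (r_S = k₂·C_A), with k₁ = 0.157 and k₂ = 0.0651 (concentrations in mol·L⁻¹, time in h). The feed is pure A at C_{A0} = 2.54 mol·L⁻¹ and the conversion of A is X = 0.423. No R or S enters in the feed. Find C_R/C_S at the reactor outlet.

2.92

Exit C_A = C_{A0}(1−X) = 2.54×0.577 = 1.466 mol·L⁻¹.
A CSTR operates uniformly at the exit composition, giving r_R = 0.2786 and r_S = 0.09541 (each k·C_A^n at C_A = 1.466).
Overall selectivity = C_R/C_S = r_Rτ/(r_Sτ) = r_R/r_S = 2.92.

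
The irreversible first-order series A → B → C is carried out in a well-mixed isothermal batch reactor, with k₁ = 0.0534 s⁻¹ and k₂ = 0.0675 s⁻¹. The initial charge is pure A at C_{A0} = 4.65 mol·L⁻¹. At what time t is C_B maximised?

The intermediate peaks when r₁ = r₂, i.e. k₁e^(−k₁t) = k₂e^(−k₂t), giving t_opt = ln(k₂/k₁)/(k₂−k₁).
= ln(0.0675/0.0534)/(0.0675−0.0534) = ln(1.264)/0.01410 = 0.2343/0.01410 = 16.6 s.

16.6 s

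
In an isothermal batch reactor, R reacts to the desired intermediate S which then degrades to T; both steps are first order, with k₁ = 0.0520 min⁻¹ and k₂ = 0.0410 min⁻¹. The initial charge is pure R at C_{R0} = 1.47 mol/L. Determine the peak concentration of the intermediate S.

For a first-order series the maximum intermediate yield is C_{S,max}/C_{R0} = (k₁/k₂)^[k₂/(k₂−k₁)].
= (0.0520/0.0410)^(0.0410/(0.0410−0.0520)) = (1.268)^(-3.727) = 0.4124.
C_{S,max} = 0.4124×1.47 = 0.606 mol/L.

0.606 mol/L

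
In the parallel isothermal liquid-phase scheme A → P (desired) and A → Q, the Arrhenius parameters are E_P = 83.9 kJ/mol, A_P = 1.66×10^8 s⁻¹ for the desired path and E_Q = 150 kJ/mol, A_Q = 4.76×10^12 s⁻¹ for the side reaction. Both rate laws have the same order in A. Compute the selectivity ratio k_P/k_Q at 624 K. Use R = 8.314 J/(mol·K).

Since both paths have the same order in A, the concentration cancels and S_{P/Q} = k_P/k_Q = (A_P/A_Q)·exp[(E_Q−E_P)/(RT)].
(E_Q−E_P)/(RT) = (150−83.9)×10³/(8.314×624) = 66100/5188 = 12.74.
k_P/k_Q = (1.66×10^8/4.76×10^12)·exp(12.74) = 3.487×10^-5 × 3.415×10^5 = 11.9.

11.9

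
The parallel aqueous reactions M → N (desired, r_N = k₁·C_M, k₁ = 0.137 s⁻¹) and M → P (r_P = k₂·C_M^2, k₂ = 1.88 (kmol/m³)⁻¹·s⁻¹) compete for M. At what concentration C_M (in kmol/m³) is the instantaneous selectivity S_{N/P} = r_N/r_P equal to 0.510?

0.143 kmol/m³

S_{N/P} = (k₁/k₂)·C_M⁻¹ ⇒ C_M = (S·k₂/k₁)^(-1).
= (0.510×1.88/0.137)^(-1) = (6.999)^(-1) = 0.143 kmol/m³.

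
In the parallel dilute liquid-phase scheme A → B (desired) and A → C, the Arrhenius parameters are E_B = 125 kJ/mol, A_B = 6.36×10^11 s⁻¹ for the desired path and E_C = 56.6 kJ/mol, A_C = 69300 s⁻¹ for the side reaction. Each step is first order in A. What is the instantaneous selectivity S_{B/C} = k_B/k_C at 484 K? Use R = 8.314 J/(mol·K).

0.381

Since both paths have the same order in A, the concentration cancels and S_{B/C} = k_B/k_C = (A_B/A_C)·exp[(E_C−E_B)/(RT)].
(E_C−E_B)/(RT) = (56.6−125)×10³/(8.314×484) = -68400/4024 = -17.00.
k_B/k_C = (6.36×10^11/69300)·exp(-17.00) = 9.177×10^6 × 4.148×10^-8 = 0.381.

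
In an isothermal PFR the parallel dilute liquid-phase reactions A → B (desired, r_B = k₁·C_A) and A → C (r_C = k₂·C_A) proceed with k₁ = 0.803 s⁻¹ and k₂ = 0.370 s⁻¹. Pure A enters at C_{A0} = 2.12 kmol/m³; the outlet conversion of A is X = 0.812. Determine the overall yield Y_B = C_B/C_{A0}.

C_A = C_{A0}(1−X) = 0.3986 kmol/m³.
Both paths are first order in A, so the instantaneous fraction to B is constant: dC_B/d(−C_A) = k₁/(k₁+k₂) = 0.6846.
C_B = 0.6846·(C_{A0}−C_A) = 0.6846×1.721 = 1.18 kmol/m³.
Y_B = C_B/C_{A0} = 1.178/2.12 = 0.556.

0.556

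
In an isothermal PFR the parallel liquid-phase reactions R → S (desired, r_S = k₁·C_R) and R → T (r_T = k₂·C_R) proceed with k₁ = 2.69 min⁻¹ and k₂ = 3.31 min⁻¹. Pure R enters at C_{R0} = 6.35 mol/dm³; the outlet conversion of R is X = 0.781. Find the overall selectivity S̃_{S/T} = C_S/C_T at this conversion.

C_R = C_{R0}(1−X) = 1.391 mol/dm³.
Both paths are first order in R, so the instantaneous fraction to S is constant: dC_S/d(−C_R) = k₁/(k₁+k₂) = 0.4483.
C_S = 0.4483·(C_{R0}−C_R) = 0.4483×4.959 = 2.22 mol/dm³.
C_T = (C_{R0}−C_R)−C_S = 2.736 mol/dm³; S̃_{S/T} = 2.223/2.736 = 0.813.

0.813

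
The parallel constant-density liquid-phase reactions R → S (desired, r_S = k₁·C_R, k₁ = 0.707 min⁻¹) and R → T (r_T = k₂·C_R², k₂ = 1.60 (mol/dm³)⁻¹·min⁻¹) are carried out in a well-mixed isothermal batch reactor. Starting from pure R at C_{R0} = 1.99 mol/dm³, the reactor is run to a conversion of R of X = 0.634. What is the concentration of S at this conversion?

C_R = C_{R0}(1−X) = 0.7283 mol/dm³.
Along a PFR/batch, dC_S/dC_R = −r_S/(r_S+r_T) = −k₁/(k₁+k₂·C_R).
Integrating from C_{R0} to C_R: C_S = (0.707/1.60)·ln[(0.707+1.60·1.99)/(0.707+1.60·0.728)] = 0.4419·ln(3.891/1.872) = 0.3232 mol/dm³.

0.323 mol/dm³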